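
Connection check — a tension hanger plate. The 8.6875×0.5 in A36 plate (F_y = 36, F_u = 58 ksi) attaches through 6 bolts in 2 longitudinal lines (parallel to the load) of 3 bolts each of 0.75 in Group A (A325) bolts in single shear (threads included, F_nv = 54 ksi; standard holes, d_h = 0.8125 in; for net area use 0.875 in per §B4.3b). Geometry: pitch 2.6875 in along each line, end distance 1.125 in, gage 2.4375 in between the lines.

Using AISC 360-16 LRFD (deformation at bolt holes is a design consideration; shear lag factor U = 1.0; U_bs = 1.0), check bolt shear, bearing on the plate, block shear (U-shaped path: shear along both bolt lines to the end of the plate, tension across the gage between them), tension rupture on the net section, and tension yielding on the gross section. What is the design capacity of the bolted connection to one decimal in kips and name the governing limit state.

107.4 kips (bolt shear governs)

Bolt shear: A_b = π(0.75)²/4 = 0.44179 in². φR_n = 0.75 × 54 × 0.44179 × 6 × 1 = 107.4 kips.
Bearing (0.5 in plate, F_u = 58 ksi): end bolts L_c = 1.125 − 0.8125/2 = 0.71875, R_n = min(1.2×0.71875×0.5×58, 2.4×0.75×0.5×58) = 25.013 kips/bolt; interior L_c = 2.6875 − 0.8125 = 1.875, R_n = 52.2 kips/bolt. φR_n = 0.75 × (2×25.013 + 4×52.2) = 194.1 kips.
Block shear: shear path 2×[1.125+2×2.6875] = 2×6.5 in, A_gv = 6.5, A_nv = 2×(6.5 − 2.5×0.875)×0.5 = 4.3125 in²; tension across gage: (2.4375 − 1×0.875)×0.5 = 0.78125 in². R_n = min(0.6×58×4.3125, 0.6×36×6.5) + 1.0×58×0.78125 = min(150.08, 140.4) + 45.313 = 185.71 kips. φR_n = 0.75 × 185.71 = 139.3 kips.
Tension rupture (net): A_n = (8.6875 − 2×0.875)×0.5 = 3.4688 in² (U = 1.0, A_e = A_n). φR_n = 0.75 × 58 × 3.4688 = 150.9 kips.
Tension yield (gross): A_g = 8.6875×0.5 = 4.3438 in². φR_n = 0.90 × 36 × 4.3438 = 140.7 kips.
Governing: min(107.4, 194.1, 139.3, 150.9, 140.7) = 107.4 kips → bolt shear.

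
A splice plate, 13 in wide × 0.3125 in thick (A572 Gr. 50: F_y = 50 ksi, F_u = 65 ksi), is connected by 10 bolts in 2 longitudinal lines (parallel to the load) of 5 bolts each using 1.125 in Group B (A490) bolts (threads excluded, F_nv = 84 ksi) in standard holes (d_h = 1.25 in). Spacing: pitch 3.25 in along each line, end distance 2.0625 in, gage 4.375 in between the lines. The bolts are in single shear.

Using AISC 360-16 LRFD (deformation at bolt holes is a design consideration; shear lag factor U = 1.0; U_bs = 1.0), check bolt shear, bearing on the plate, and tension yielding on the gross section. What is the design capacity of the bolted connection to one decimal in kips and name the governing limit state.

182.8 kips (gross-section yield governs)

Bolt shear: A_b = π(1.125)²/4 = 0.99402 in². φR_n = 0.75 × 84 × 0.99402 × 10 × 1 = 626.2 kips.
Bearing (0.3125 in plate, F_u = 65 ksi): end bolts L_c = 2.0625 − 1.25/2 = 1.4375, R_n = min(1.2×1.4375×0.3125×65, 2.4×1.125×0.3125×65) = 35.039 kips/bolt; interior L_c = 3.25 − 1.25 = 2, R_n = 48.75 kips/bolt. φR_n = 0.75 × (2×35.039 + 8×48.75) = 345.1 kips.
Tension yield (gross): A_g = 13×0.3125 = 4.0625 in². φR_n = 0.90 × 50 × 4.0625 = 182.8 kips.
Governing: min(626.2, 345.1, 182.8) = 182.8 kips → gross-section yield.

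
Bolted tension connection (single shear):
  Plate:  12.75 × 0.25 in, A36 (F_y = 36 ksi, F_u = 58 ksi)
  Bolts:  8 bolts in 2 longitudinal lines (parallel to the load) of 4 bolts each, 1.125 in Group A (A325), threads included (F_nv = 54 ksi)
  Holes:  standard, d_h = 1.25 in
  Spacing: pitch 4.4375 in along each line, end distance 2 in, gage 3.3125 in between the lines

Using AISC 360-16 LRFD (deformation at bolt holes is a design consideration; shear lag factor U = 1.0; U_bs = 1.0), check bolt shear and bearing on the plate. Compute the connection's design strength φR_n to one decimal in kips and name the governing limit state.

212.1 kips (bearing governs)

Bolt shear: A_b = π(1.125)²/4 = 0.99402 in². φR_n = 0.75 × 54 × 0.99402 × 8 × 1 = 322.1 kips.
Bearing (0.25 in plate, F_u = 58 ksi): end bolts L_c = 2 − 1.25/2 = 1.375, R_n = min(1.2×1.375×0.25×58, 2.4×1.125×0.25×58) = 23.925 kips/bolt; interior L_c = 4.4375 − 1.25 = 3.1875, R_n = 39.15 kips/bolt. φR_n = 0.75 × (2×23.925 + 6×39.15) = 212.1 kips.
Governing: min(322.1, 212.1) = 212.1 kips → bearing.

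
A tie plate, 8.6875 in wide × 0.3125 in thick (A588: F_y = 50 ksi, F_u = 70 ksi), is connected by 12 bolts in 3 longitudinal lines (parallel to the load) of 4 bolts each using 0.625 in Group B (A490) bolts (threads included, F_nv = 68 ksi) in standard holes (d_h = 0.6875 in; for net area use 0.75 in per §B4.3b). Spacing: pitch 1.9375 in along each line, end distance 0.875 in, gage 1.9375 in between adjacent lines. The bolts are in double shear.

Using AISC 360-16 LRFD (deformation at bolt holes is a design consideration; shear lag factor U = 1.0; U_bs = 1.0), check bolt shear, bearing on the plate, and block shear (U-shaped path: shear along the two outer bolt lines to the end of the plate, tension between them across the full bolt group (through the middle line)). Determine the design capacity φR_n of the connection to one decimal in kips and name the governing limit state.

Bolt shear: A_b = π(0.625)²/4 = 0.3068 in². φR_n = 0.75 × 68 × 0.3068 × 12 × 2 = 375.5 kips.
Bearing (0.3125 in plate, F_u = 70 ksi): end bolts L_c = 0.875 − 0.6875/2 = 0.53125, R_n = min(1.2×0.53125×0.3125×70, 2.4×0.625×0.3125×70) = 13.945 kips/bolt; interior L_c = 1.9375 − 0.6875 = 1.25, R_n = 32.813 kips/bolt. φR_n = 0.75 × (3×13.945 + 9×32.813) = 252.9 kips.
Block shear: shear path 2×[0.875+3×1.9375] = 2×6.6875 in, A_gv = 4.1797, A_nv = 2×(6.6875 − 3.5×0.75)×0.3125 = 2.5391 in²; tension across gage: (3.875 − 2×0.75)×0.3125 = 0.74219 in². R_n = min(0.6×70×2.5391, 0.6×50×4.1797) + 1.0×70×0.74219 = min(106.64, 125.39) + 51.953 = 158.59 kips. φR_n = 0.75 × 158.59 = 118.9 kips.
Governing: min(375.5, 252.9, 118.9) = 118.9 kips → block shear.

118.9 kips (block shear governs)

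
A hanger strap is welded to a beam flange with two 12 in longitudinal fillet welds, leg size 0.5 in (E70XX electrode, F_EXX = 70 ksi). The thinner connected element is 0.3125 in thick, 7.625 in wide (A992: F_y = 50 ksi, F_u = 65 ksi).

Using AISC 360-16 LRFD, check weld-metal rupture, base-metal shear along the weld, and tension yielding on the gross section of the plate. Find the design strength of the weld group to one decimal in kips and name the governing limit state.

Weld metal: throat = 0.707×0.5 = 0.3535 in, L = 2×12 = 24 in. φR_n = 0.75 × 0.6 × 70 × 0.3535 × 24 = 267.2 kips.
Base metal shear (0.3125 in plate): yield φR_n = 1.0×0.6×50×0.3125×24 = 225.0 kips; rupture φR_n = 0.75×0.6×65×0.3125×24 = 219.4 kips; take 219.4 kips (rupture).
Tension yield (gross): A_g = 7.625×0.3125 = 2.3828 in². φR_n = 0.90 × 50 × 2.3828 = 107.2 kips.
Governing: min(267.2, 219.4, 107.2) = 107.2 kips → gross-section yield.

107.2 kips (gross-section yield governs)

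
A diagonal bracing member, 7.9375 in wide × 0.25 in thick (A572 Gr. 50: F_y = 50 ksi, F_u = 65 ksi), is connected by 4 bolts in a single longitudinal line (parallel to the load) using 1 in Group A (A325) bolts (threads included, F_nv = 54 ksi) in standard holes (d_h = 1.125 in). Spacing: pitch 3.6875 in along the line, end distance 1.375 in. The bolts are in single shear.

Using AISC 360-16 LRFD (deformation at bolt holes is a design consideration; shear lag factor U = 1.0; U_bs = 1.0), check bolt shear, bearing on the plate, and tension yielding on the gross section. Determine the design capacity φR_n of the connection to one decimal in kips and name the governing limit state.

Bolt shear: A_b = π(1)²/4 = 0.7854 in². φR_n = 0.75 × 54 × 0.7854 × 4 × 1 = 127.2 kips.
Bearing (0.25 in plate, F_u = 65 ksi): end bolts L_c = 1.375 − 1.125/2 = 0.8125, R_n = min(1.2×0.8125×0.25×65, 2.4×1×0.25×65) = 15.844 kips/bolt; interior L_c = 3.6875 − 1.125 = 2.5625, R_n = 39 kips/bolt. φR_n = 0.75 × (1×15.844 + 3×39) = 99.6 kips.
Tension yield (gross): A_g = 7.9375×0.25 = 1.9844 in². φR_n = 0.90 × 50 × 1.9844 = 89.3 kips.
Governing: min(127.2, 99.6, 89.3) = 89.3 kips → gross-section yield.

89.3 kips (gross-section yield governs)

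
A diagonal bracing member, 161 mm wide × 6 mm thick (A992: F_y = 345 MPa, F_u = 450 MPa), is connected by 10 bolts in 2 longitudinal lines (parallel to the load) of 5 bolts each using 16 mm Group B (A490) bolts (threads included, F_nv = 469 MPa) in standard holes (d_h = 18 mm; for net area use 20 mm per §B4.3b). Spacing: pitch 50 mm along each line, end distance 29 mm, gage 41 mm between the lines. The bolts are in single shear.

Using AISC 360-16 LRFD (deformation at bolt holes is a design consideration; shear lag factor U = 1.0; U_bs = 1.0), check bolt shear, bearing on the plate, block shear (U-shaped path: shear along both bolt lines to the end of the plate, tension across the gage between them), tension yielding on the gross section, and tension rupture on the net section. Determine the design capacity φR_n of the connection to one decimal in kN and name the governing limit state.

Bolt shear: A_b = π(16)²/4 = 201.06 mm². φR_n = 0.75 × 469 × 201.06 × 10 × 1 = 707.2 kN.
Bearing (6 mm plate, F_u = 450 MPa): end bolts L_c = 29 − 18/2 = 20, R_n = min(1.2×20×6×450, 2.4×16×6×450) = 64.8 kN/bolt; interior L_c = 50 − 18 = 32, R_n = 103.68 kN/bolt. φR_n = 0.75 × (2×64.8 + 8×103.68) = 719.3 kN.
Block shear: shear path 2×[29+4×50] = 2×229 mm, A_gv = 2748, A_nv = 2×(229 − 4.5×20)×6 = 1668 mm²; tension across gage: (41 − 1×20)×6 = 126 mm². R_n = min(0.6×450×1668, 0.6×345×2748) + 1.0×450×126 = min(450.36, 568.84) + 56.7 = 507.06 kN. φR_n = 0.75 × 507.06 = 380.3 kN.
Tension yield (gross): A_g = 161×6 = 966 mm². φR_n = 0.90 × 345 × 966 = 299.9 kN.
Tension rupture (net): A_n = (161 − 2×20)×6 = 726 mm² (U = 1.0, A_e = A_n). φR_n = 0.75 × 450 × 726 = 245.0 kN.
Governing: min(707.2, 719.3, 380.3, 299.9, 245.0) = 245.0 kN → net-section rupture.

245.0 kN (net-section rupture governs)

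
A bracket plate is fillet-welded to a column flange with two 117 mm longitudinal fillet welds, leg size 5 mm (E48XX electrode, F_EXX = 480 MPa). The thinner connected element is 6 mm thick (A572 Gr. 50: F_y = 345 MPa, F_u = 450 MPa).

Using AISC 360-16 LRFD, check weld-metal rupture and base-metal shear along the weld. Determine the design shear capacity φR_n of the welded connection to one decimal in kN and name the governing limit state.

178.7 kN (weld metal governs)

Weld metal: throat = 0.707×5 = 3.535 mm, L = 2×117 = 234 mm. φR_n = 0.75 × 0.6 × 480 × 3.535 × 234 = 178.7 kN.
Base metal shear (6 mm plate): yield φR_n = 1.0×0.6×345×6×234 = 290.6 kN; rupture φR_n = 0.75×0.6×450×6×234 = 284.3 kN; take 284.3 kN (rupture).
Governing: min(178.7, 284.3) = 178.7 kN → weld metal.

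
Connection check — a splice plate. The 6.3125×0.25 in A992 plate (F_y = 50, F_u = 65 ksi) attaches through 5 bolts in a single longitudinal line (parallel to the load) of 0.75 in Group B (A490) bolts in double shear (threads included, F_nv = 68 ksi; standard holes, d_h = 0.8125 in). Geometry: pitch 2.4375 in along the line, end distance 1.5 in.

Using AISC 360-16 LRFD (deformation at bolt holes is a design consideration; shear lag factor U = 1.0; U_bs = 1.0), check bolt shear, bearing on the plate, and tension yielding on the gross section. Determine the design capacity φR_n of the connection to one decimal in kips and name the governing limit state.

71.0 kips (gross-section yield governs)

Bolt shear: A_b = π(0.75)²/4 = 0.44179 in². φR_n = 0.75 × 68 × 0.44179 × 5 × 2 = 225.3 kips.
Bearing (0.25 in plate, F_u = 65 ksi): end bolts L_c = 1.5 − 0.8125/2 = 1.09375, R_n = min(1.2×1.09375×0.25×65, 2.4×0.75×0.25×65) = 21.328 kips/bolt; interior L_c = 2.4375 − 0.8125 = 1.625, R_n = 29.25 kips/bolt. φR_n = 0.75 × (1×21.328 + 4×29.25) = 103.7 kips.
Tension yield (gross): A_g = 6.3125×0.25 = 1.5781 in². φR_n = 0.90 × 50 × 1.5781 = 71.0 kips.
Governing: min(225.3, 103.7, 71.0) = 71.0 kips → gross-section yield.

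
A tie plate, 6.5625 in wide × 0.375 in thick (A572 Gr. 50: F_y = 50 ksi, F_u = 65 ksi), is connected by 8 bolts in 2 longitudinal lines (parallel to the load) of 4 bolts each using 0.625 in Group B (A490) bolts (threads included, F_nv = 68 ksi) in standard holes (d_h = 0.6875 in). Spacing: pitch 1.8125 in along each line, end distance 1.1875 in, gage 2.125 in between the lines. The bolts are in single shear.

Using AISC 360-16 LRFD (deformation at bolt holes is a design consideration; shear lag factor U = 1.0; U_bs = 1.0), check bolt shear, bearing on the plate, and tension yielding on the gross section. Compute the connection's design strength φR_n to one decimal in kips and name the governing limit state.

110.7 kips (gross-section yield governs)

Bolt shear: A_b = π(0.625)²/4 = 0.3068 in². φR_n = 0.75 × 68 × 0.3068 × 8 × 1 = 125.2 kips.
Bearing (0.375 in plate, F_u = 65 ksi): end bolts L_c = 1.1875 − 0.6875/2 = 0.84375, R_n = min(1.2×0.84375×0.375×65, 2.4×0.625×0.375×65) = 24.68 kips/bolt; interior L_c = 1.8125 − 0.6875 = 1.125, R_n = 32.906 kips/bolt. φR_n = 0.75 × (2×24.68 + 6×32.906) = 185.1 kips.
Tension yield (gross): A_g = 6.5625×0.375 = 2.4609 in². φR_n = 0.90 × 50 × 2.4609 = 110.7 kips.
Governing: min(125.2, 185.1, 110.7) = 110.7 kips → gross-section yield.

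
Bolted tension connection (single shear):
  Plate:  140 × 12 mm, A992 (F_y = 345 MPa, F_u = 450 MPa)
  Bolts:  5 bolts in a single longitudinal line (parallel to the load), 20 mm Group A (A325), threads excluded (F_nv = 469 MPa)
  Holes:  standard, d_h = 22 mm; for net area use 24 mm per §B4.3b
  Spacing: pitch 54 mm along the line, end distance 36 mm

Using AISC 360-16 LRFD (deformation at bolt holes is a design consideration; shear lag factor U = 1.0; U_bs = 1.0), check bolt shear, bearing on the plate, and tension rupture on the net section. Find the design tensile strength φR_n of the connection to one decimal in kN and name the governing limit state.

469.8 kN (net-section rupture governs)

Bolt shear: A_b = π(20)²/4 = 314.16 mm². φR_n = 0.75 × 469 × 314.16 × 5 × 1 = 552.5 kN.
Bearing (12 mm plate, F_u = 450 MPa): end bolts L_c = 36 − 22/2 = 25, R_n = min(1.2×25×12×450, 2.4×20×12×450) = 162 kN/bolt; interior L_c = 54 − 22 = 32, R_n = 207.36 kN/bolt. φR_n = 0.75 × (1×162 + 4×207.36) = 743.6 kN.
Tension rupture (net): A_n = (140 − 1×24)×12 = 1392 mm² (U = 1.0, A_e = A_n). φR_n = 0.75 × 450 × 1392 = 469.8 kN.
Governing: min(552.5, 743.6, 469.8) = 469.8 kN → net-section rupture.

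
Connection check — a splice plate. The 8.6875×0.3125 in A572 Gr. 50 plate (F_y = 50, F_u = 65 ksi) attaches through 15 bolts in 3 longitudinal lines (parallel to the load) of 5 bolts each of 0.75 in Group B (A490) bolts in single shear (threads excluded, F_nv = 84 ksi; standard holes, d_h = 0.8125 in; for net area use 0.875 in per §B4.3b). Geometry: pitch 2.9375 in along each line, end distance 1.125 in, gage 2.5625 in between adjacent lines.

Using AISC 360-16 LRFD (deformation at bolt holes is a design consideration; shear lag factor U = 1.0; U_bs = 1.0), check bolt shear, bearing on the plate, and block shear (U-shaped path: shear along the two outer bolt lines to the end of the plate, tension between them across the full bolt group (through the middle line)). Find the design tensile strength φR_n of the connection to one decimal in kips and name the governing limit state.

214.8 kips (block shear governs)

Bolt shear: A_b = π(0.75)²/4 = 0.44179 in². φR_n = 0.75 × 84 × 0.44179 × 15 × 1 = 417.5 kips.
Bearing (0.3125 in plate, F_u = 65 ksi): end bolts L_c = 1.125 − 0.8125/2 = 0.71875, R_n = min(1.2×0.71875×0.3125×65, 2.4×0.75×0.3125×65) = 17.52 kips/bolt; interior L_c = 2.9375 − 0.8125 = 2.125, R_n = 36.563 kips/bolt. φR_n = 0.75 × (3×17.52 + 12×36.563) = 368.5 kips.
Block shear: shear path 2×[1.125+4×2.9375] = 2×12.875 in, A_gv = 8.0469, A_nv = 2×(12.875 − 4.5×0.875)×0.3125 = 5.5859 in²; tension across gage: (5.125 − 2×0.875)×0.3125 = 1.0547 in². R_n = min(0.6×65×5.5859, 0.6×50×8.0469) + 1.0×65×1.0547 = min(217.85, 241.41) + 68.556 = 286.41 kips. φR_n = 0.75 × 286.41 = 214.8 kips.
Governing: min(417.5, 368.5, 214.8) = 214.8 kips → block shear.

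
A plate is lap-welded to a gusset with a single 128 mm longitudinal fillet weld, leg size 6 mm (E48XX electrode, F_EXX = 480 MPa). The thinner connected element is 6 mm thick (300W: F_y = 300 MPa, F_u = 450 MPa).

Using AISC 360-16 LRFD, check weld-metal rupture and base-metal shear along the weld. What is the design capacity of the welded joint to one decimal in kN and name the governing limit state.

117.3 kN (weld metal governs)

Weld metal: throat = 0.707×6 = 4.242 mm, L = 128 mm. φR_n = 0.75 × 0.6 × 480 × 4.242 × 128 = 117.3 kN.
Base metal shear (6 mm plate): yield φR_n = 1.0×0.6×300×6×128 = 138.2 kN; rupture φR_n = 0.75×0.6×450×6×128 = 155.5 kN; take 138.2 kN (yield).
Governing: min(117.3, 138.2) = 117.3 kN → weld metal.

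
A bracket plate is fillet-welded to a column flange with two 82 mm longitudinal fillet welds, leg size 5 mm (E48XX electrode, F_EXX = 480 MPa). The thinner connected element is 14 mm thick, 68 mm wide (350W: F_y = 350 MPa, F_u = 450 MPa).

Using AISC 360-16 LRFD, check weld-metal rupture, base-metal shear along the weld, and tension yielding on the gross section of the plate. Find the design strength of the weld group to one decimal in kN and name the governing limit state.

125.2 kN (weld metal governs)

Weld metal: throat = 0.707×5 = 3.535 mm, L = 2×82 = 164 mm. φR_n = 0.75 × 0.6 × 480 × 3.535 × 164 = 125.2 kN.
Base metal shear (14 mm plate): yield φR_n = 1.0×0.6×350×14×164 = 482.2 kN; rupture φR_n = 0.75×0.6×450×14×164 = 464.9 kN; take 464.9 kN (rupture).
Tension yield (gross): A_g = 68×14 = 952 mm². φR_n = 0.90 × 350 × 952 = 299.9 kN.
Governing: min(125.2, 464.9, 299.9) = 125.2 kN → weld metal.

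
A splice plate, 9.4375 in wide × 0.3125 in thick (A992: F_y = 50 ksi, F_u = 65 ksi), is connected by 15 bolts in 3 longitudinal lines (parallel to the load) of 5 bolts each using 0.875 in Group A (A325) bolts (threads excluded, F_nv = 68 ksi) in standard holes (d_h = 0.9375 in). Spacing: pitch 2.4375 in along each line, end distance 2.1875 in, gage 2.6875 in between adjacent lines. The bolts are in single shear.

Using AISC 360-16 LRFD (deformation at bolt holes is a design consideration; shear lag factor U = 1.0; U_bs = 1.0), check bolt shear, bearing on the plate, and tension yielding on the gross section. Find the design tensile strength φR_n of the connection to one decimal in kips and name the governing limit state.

Bolt shear: A_b = π(0.875)²/4 = 0.60132 in². φR_n = 0.75 × 68 × 0.60132 × 15 × 1 = 460.0 kips.
Bearing (0.3125 in plate, F_u = 65 ksi): end bolts L_c = 2.1875 − 0.9375/2 = 1.71875, R_n = min(1.2×1.71875×0.3125×65, 2.4×0.875×0.3125×65) = 41.895 kips/bolt; interior L_c = 2.4375 − 0.9375 = 1.5, R_n = 36.563 kips/bolt. φR_n = 0.75 × (3×41.895 + 12×36.563) = 423.3 kips.
Tension yield (gross): A_g = 9.4375×0.3125 = 2.9492 in². φR_n = 0.90 × 50 × 2.9492 = 132.7 kips.
Governing: min(460.0, 423.3, 132.7) = 132.7 kips → gross-section yield.

132.7 kips (gross-section yield governs)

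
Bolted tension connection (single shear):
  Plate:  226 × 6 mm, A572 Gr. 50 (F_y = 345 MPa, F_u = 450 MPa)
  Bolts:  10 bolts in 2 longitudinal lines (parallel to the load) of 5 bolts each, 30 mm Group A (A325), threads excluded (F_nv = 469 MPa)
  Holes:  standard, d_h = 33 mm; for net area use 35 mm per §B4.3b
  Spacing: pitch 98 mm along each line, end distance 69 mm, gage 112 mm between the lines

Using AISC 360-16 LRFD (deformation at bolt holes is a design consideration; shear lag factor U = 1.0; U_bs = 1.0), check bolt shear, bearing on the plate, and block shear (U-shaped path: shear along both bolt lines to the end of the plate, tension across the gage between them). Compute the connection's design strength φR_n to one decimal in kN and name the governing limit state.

893.4 kN (block shear governs)

Bolt shear: A_b = π(30)²/4 = 706.86 mm². φR_n = 0.75 × 469 × 706.86 × 10 × 1 = 2486.4 kN.
Bearing (6 mm plate, F_u = 450 MPa): end bolts L_c = 69 − 33/2 = 52.5, R_n = min(1.2×52.5×6×450, 2.4×30×6×450) = 170.1 kN/bolt; interior L_c = 98 − 33 = 65, R_n = 194.4 kN/bolt. φR_n = 0.75 × (2×170.1 + 8×194.4) = 1421.6 kN.
Block shear: shear path 2×[69+4×98] = 2×461 mm, A_gv = 5532, A_nv = 2×(461 − 4.5×35)×6 = 3642 mm²; tension across gage: (112 − 1×35)×6 = 462 mm². R_n = min(0.6×450×3642, 0.6×345×5532) + 1.0×450×462 = min(983.34, 1145.1) + 207.9 = 1191.2 kN. φR_n = 0.75 × 1191.2 = 893.4 kN.
Governing: min(2486.4, 1421.6, 893.4) = 893.4 kN → block shear.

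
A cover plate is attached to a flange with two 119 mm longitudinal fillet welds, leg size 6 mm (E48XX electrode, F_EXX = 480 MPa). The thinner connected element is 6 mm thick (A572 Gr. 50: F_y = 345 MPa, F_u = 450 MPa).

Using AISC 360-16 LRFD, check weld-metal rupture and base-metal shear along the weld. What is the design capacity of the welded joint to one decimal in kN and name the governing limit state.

Weld metal: throat = 0.707×6 = 4.242 mm, L = 2×119 = 238 mm. φR_n = 0.75 × 0.6 × 480 × 4.242 × 238 = 218.1 kN.
Base metal shear (6 mm plate): yield φR_n = 1.0×0.6×345×6×238 = 295.6 kN; rupture φR_n = 0.75×0.6×450×6×238 = 289.2 kN; take 289.2 kN (rupture).
Governing: min(218.1, 289.2) = 218.1 kN → weld metal.

218.1 kN (weld metal governs)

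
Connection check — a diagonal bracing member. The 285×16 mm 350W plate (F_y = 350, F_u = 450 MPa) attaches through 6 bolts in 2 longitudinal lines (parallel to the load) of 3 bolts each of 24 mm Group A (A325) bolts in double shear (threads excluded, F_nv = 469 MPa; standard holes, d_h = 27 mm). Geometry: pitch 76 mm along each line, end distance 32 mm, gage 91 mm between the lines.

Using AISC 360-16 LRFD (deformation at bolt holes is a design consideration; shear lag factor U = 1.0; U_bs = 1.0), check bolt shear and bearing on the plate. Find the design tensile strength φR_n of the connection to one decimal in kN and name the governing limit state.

1483.9 kN (bearing governs)

Bolt shear: A_b = π(24)²/4 = 452.39 mm². φR_n = 0.75 × 469 × 452.39 × 6 × 2 = 1909.5 kN.
Bearing (16 mm plate, F_u = 450 MPa): end bolts L_c = 32 − 27/2 = 18.5, R_n = min(1.2×18.5×16×450, 2.4×24×16×450) = 159.84 kN/bolt; interior L_c = 76 − 27 = 49, R_n = 414.72 kN/bolt. φR_n = 0.75 × (2×159.84 + 4×414.72) = 1483.9 kN.
Governing: min(1909.5, 1483.9) = 1483.9 kN → bearing.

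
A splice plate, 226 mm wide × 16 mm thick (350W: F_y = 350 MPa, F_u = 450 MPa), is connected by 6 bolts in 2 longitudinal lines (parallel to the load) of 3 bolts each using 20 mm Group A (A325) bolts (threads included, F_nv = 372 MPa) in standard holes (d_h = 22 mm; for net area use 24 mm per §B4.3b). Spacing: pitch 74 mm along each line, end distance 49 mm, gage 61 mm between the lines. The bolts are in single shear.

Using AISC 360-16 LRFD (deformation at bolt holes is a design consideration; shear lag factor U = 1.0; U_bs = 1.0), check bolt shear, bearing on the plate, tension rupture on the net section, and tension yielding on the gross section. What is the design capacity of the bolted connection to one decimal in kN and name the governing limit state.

Bolt shear: A_b = π(20)²/4 = 314.16 mm². φR_n = 0.75 × 372 × 314.16 × 6 × 1 = 525.9 kN.
Bearing (16 mm plate, F_u = 450 MPa): end bolts L_c = 49 − 22/2 = 38, R_n = min(1.2×38×16×450, 2.4×20×16×450) = 328.32 kN/bolt; interior L_c = 74 − 22 = 52, R_n = 345.6 kN/bolt. φR_n = 0.75 × (2×328.32 + 4×345.6) = 1529.3 kN.
Tension rupture (net): A_n = (226 − 2×24)×16 = 2848 mm² (U = 1.0, A_e = A_n). φR_n = 0.75 × 450 × 2848 = 961.2 kN.
Tension yield (gross): A_g = 226×16 = 3616 mm². φR_n = 0.90 × 350 × 3616 = 1139.0 kN.
Governing: min(525.9, 1529.3, 961.2, 1139.0) = 525.9 kN → bolt shear.

525.9 kN (bolt shear governs)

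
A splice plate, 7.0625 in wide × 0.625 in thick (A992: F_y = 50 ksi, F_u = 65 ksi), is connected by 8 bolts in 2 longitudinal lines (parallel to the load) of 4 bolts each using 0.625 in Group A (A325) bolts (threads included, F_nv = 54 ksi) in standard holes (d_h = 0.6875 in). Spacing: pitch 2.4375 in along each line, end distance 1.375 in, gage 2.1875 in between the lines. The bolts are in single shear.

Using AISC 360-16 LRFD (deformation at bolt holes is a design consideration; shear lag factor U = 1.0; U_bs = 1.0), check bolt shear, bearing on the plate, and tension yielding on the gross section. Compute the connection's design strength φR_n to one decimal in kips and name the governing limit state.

Bolt shear: A_b = π(0.625)²/4 = 0.3068 in². φR_n = 0.75 × 54 × 0.3068 × 8 × 1 = 99.4 kips.
Bearing (0.625 in plate, F_u = 65 ksi): end bolts L_c = 1.375 − 0.6875/2 = 1.03125, R_n = min(1.2×1.03125×0.625×65, 2.4×0.625×0.625×65) = 50.273 kips/bolt; interior L_c = 2.4375 − 0.6875 = 1.75, R_n = 60.938 kips/bolt. φR_n = 0.75 × (2×50.273 + 6×60.938) = 349.6 kips.
Tension yield (gross): A_g = 7.0625×0.625 = 4.4141 in². φR_n = 0.90 × 50 × 4.4141 = 198.6 kips.
Governing: min(99.4, 349.6, 198.6) = 99.4 kips → bolt shear.

99.4 kips (bolt shear governs)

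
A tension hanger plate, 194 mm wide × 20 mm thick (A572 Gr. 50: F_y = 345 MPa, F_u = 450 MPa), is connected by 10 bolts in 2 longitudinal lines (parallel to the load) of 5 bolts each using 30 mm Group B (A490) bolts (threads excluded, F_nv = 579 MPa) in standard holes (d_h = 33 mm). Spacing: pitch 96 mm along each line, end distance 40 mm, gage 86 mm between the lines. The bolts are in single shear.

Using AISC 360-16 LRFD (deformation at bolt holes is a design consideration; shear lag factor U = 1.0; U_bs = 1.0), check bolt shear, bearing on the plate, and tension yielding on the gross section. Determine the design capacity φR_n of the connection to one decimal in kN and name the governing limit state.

Bolt shear: A_b = π(30)²/4 = 706.86 mm². φR_n = 0.75 × 579 × 706.86 × 10 × 1 = 3069.5 kN.
Bearing (20 mm plate, F_u = 450 MPa): end bolts L_c = 40 − 33/2 = 23.5, R_n = min(1.2×23.5×20×450, 2.4×30×20×450) = 253.8 kN/bolt; interior L_c = 96 − 33 = 63, R_n = 648 kN/bolt. φR_n = 0.75 × (2×253.8 + 8×648) = 4268.7 kN.
Tension yield (gross): A_g = 194×20 = 3880 mm². φR_n = 0.90 × 345 × 3880 = 1204.7 kN.
Governing: min(3069.5, 4268.7, 1204.7) = 1204.7 kN → gross-section yield.

1204.7 kN (gross-section yield governs)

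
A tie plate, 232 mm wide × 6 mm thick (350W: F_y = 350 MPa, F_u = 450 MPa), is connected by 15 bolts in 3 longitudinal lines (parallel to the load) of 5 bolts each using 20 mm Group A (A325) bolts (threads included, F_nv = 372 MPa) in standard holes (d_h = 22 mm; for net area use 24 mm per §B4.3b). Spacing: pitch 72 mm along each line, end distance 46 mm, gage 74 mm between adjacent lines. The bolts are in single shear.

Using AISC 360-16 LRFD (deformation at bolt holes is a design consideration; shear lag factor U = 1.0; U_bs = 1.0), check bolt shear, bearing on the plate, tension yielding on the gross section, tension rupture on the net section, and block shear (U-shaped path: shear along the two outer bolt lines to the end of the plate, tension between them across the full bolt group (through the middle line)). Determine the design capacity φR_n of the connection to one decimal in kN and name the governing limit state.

324.0 kN (net-section rupture governs)

Bolt shear: A_b = π(20)²/4 = 314.16 mm². φR_n = 0.75 × 372 × 314.16 × 15 × 1 = 1314.8 kN.
Bearing (6 mm plate, F_u = 450 MPa): end bolts L_c = 46 − 22/2 = 35, R_n = min(1.2×35×6×450, 2.4×20×6×450) = 113.4 kN/bolt; interior L_c = 72 − 22 = 50, R_n = 129.6 kN/bolt. φR_n = 0.75 × (3×113.4 + 12×129.6) = 1421.6 kN.
Tension yield (gross): A_g = 232×6 = 1392 mm². φR_n = 0.90 × 350 × 1392 = 438.5 kN.
Tension rupture (net): A_n = (232 − 3×24)×6 = 960 mm² (U = 1.0, A_e = A_n). φR_n = 0.75 × 450 × 960 = 324.0 kN.
Block shear: shear path 2×[46+4×72] = 2×334 mm, A_gv = 4008, A_nv = 2×(334 − 4.5×24)×6 = 2712 mm²; tension across gage: (148 − 2×24)×6 = 600 mm². R_n = min(0.6×450×2712, 0.6×350×4008) + 1.0×450×600 = min(732.24, 841.68) + 270 = 1002.2 kN. φR_n = 0.75 × 1002.2 = 751.7 kN.
Governing: min(1314.8, 1421.6, 438.5, 324.0, 751.7) = 324.0 kN → net-section rupture.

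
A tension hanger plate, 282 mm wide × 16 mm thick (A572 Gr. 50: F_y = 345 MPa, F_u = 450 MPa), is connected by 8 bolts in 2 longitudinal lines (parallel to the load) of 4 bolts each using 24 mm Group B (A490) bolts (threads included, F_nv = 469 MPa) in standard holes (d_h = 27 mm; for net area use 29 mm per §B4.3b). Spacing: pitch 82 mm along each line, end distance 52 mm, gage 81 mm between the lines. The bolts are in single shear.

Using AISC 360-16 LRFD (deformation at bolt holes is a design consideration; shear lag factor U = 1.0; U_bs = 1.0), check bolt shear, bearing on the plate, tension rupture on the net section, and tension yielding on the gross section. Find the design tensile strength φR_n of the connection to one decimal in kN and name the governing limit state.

Bolt shear: A_b = π(24)²/4 = 452.39 mm². φR_n = 0.75 × 469 × 452.39 × 8 × 1 = 1273.0 kN.
Bearing (16 mm plate, F_u = 450 MPa): end bolts L_c = 52 − 27/2 = 38.5, R_n = min(1.2×38.5×16×450, 2.4×24×16×450) = 332.64 kN/bolt; interior L_c = 82 − 27 = 55, R_n = 414.72 kN/bolt. φR_n = 0.75 × (2×332.64 + 6×414.72) = 2365.2 kN.
Tension rupture (net): A_n = (282 − 2×29)×16 = 3584 mm² (U = 1.0, A_e = A_n). φR_n = 0.75 × 450 × 3584 = 1209.6 kN.
Tension yield (gross): A_g = 282×16 = 4512 mm². φR_n = 0.90 × 345 × 4512 = 1401.0 kN.
Governing: min(1273.0, 2365.2, 1209.6, 1401.0) = 1209.6 kN → net-section rupture.

1209.6 kN (net-section rupture governs)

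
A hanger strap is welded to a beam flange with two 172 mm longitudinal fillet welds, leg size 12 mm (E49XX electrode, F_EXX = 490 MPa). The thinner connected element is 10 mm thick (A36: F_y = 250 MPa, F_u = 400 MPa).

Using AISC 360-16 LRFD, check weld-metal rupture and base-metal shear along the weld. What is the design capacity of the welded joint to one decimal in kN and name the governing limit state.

516.0 kN (base-metal shear governs)

Weld metal: throat = 0.707×12 = 8.484 mm, L = 2×172 = 344 mm. φR_n = 0.75 × 0.6 × 490 × 8.484 × 344 = 643.5 kN.
Base metal shear (10 mm plate): yield φR_n = 1.0×0.6×250×10×344 = 516.0 kN; rupture φR_n = 0.75×0.6×400×10×344 = 619.2 kN; take 516.0 kN (yield).
Governing: min(643.5, 516.0) = 516.0 kN → base-metal shear.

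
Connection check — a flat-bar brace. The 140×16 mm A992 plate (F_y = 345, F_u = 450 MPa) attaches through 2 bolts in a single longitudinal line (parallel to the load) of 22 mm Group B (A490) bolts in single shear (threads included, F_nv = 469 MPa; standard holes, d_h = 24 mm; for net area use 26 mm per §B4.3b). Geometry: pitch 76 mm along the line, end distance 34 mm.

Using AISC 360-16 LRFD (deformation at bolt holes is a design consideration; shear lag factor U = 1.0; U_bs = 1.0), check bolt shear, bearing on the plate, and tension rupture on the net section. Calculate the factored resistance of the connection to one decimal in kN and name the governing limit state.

Bolt shear: A_b = π(22)²/4 = 380.13 mm². φR_n = 0.75 × 469 × 380.13 × 2 × 1 = 267.4 kN.
Bearing (16 mm plate, F_u = 450 MPa): end bolts L_c = 34 − 24/2 = 22, R_n = min(1.2×22×16×450, 2.4×22×16×450) = 190.08 kN/bolt; interior L_c = 76 − 24 = 52, R_n = 380.16 kN/bolt. φR_n = 0.75 × (1×190.08 + 1×380.16) = 427.7 kN.
Tension rupture (net): A_n = (140 − 1×26)×16 = 1824 mm² (U = 1.0, A_e = A_n). φR_n = 0.75 × 450 × 1824 = 615.6 kN.
Governing: min(267.4, 427.7, 615.6) = 267.4 kN → bolt shear.

267.4 kN (bolt shear governs)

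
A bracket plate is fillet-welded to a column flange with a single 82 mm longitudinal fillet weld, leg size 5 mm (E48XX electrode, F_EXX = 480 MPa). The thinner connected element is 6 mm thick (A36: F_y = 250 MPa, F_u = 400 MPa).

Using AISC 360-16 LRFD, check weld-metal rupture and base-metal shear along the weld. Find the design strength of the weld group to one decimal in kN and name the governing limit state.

62.6 kN (weld metal governs)

Weld metal: throat = 0.707×5 = 3.535 mm, L = 82 mm. φR_n = 0.75 × 0.6 × 480 × 3.535 × 82 = 62.6 kN.
Base metal shear (6 mm plate): yield φR_n = 1.0×0.6×250×6×82 = 73.8 kN; rupture φR_n = 0.75×0.6×400×6×82 = 88.6 kN; take 73.8 kN (yield).
Governing: min(62.6, 73.8) = 62.6 kN → weld metal.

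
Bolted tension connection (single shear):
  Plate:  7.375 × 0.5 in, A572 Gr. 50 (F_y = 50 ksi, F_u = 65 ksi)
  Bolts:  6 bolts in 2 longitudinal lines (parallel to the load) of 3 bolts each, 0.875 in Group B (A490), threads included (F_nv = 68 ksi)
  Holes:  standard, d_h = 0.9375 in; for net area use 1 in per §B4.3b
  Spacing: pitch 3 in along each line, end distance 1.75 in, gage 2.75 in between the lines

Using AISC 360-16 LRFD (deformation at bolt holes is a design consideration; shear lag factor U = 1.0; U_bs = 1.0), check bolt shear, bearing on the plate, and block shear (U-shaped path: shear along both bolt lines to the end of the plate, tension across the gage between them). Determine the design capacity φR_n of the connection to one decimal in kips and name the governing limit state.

Bolt shear: A_b = π(0.875)²/4 = 0.60132 in². φR_n = 0.75 × 68 × 0.60132 × 6 × 1 = 184.0 kips.
Bearing (0.5 in plate, F_u = 65 ksi): end bolts L_c = 1.75 − 0.9375/2 = 1.28125, R_n = min(1.2×1.28125×0.5×65, 2.4×0.875×0.5×65) = 49.969 kips/bolt; interior L_c = 3 − 0.9375 = 2.0625, R_n = 68.25 kips/bolt. φR_n = 0.75 × (2×49.969 + 4×68.25) = 279.7 kips.
Block shear: shear path 2×[1.75+2×3] = 2×7.75 in, A_gv = 7.75, A_nv = 2×(7.75 − 2.5×1)×0.5 = 5.25 in²; tension across gage: (2.75 − 1×1)×0.5 = 0.875 in². R_n = min(0.6×65×5.25, 0.6×50×7.75) + 1.0×65×0.875 = min(204.75, 232.5) + 56.875 = 261.63 kips. φR_n = 0.75 × 261.63 = 196.2 kips.
Governing: min(184.0, 279.7, 196.2) = 184.0 kips → bolt shear.

184.0 kips (bolt shear governs)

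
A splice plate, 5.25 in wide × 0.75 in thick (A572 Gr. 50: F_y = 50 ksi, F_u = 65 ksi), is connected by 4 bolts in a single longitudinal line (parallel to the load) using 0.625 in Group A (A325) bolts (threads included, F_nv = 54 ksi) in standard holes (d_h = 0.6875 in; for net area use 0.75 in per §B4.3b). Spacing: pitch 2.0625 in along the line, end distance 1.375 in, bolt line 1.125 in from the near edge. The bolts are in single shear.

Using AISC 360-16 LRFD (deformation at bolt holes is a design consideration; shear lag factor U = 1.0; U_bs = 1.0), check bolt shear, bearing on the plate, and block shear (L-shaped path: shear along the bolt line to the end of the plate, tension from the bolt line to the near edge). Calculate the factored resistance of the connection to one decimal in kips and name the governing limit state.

Bolt shear: A_b = π(0.625)²/4 = 0.3068 in². φR_n = 0.75 × 54 × 0.3068 × 4 × 1 = 49.7 kips.
Bearing (0.75 in plate, F_u = 65 ksi): end bolts L_c = 1.375 − 0.6875/2 = 1.03125, R_n = min(1.2×1.03125×0.75×65, 2.4×0.625×0.75×65) = 60.328 kips/bolt; interior L_c = 2.0625 − 0.6875 = 1.375, R_n = 73.125 kips/bolt. φR_n = 0.75 × (1×60.328 + 3×73.125) = 209.8 kips.
Block shear: shear path 1×[1.375+3×2.0625] = 1×7.5625 in, A_gv = 5.6719, A_nv = 1×(7.5625 − 3.5×0.75)×0.75 = 3.7031 in²; tension to near edge: (1.125 − 0.5×0.75)×0.75 = 0.5625 in². R_n = min(0.6×65×3.7031, 0.6×50×5.6719) + 1.0×65×0.5625 = min(144.42, 170.16) + 36.563 = 180.98 kips. φR_n = 0.75 × 180.98 = 135.7 kips.
Governing: min(49.7, 209.8, 135.7) = 49.7 kips → bolt shear.

49.7 kips (bolt shear governs)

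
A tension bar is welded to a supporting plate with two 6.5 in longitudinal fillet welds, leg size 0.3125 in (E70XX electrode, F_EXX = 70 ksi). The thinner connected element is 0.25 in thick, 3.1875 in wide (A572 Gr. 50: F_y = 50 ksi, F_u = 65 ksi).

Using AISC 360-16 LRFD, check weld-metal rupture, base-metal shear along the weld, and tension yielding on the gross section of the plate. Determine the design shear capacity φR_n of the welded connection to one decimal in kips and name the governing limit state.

35.9 kips (gross-section yield governs)

Weld metal: throat = 0.707×0.3125 = 0.22094 in, L = 2×6.5 = 13 in. φR_n = 0.75 × 0.6 × 70 × 0.22094 × 13 = 90.5 kips.
Base metal shear (0.25 in plate): yield φR_n = 1.0×0.6×50×0.25×13 = 97.5 kips; rupture φR_n = 0.75×0.6×65×0.25×13 = 95.1 kips; take 95.1 kips (rupture).
Tension yield (gross): A_g = 3.1875×0.25 = 0.79688 in². φR_n = 0.90 × 50 × 0.79688 = 35.9 kips.
Governing: min(90.5, 95.1, 35.9) = 35.9 kips → gross-section yield.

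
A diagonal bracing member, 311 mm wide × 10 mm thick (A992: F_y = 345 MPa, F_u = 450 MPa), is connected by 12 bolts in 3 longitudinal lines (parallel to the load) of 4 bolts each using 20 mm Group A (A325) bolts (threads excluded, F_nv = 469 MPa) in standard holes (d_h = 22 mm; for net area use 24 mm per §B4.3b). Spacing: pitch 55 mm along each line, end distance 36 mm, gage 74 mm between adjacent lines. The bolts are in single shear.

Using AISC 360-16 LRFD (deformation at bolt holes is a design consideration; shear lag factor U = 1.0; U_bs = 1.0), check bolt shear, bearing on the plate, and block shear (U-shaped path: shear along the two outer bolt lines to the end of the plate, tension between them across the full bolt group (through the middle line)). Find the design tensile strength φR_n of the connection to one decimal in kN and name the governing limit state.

811.4 kN (block shear governs)

Bolt shear: A_b = π(20)²/4 = 314.16 mm². φR_n = 0.75 × 469 × 314.16 × 12 × 1 = 1326.1 kN.
Bearing (10 mm plate, F_u = 450 MPa): end bolts L_c = 36 − 22/2 = 25, R_n = min(1.2×25×10×450, 2.4×20×10×450) = 135 kN/bolt; interior L_c = 55 − 22 = 33, R_n = 178.2 kN/bolt. φR_n = 0.75 × (3×135 + 9×178.2) = 1506.6 kN.
Block shear: shear path 2×[36+3×55] = 2×201 mm, A_gv = 4020, A_nv = 2×(201 − 3.5×24)×10 = 2340 mm²; tension across gage: (148 − 2×24)×10 = 1000 mm². R_n = min(0.6×450×2340, 0.6×345×4020) + 1.0×450×1000 = min(631.8, 832.14) + 450 = 1081.8 kN. φR_n = 0.75 × 1081.8 = 811.4 kN.
Governing: min(1326.1, 1506.6, 811.4) = 811.4 kN → block shear.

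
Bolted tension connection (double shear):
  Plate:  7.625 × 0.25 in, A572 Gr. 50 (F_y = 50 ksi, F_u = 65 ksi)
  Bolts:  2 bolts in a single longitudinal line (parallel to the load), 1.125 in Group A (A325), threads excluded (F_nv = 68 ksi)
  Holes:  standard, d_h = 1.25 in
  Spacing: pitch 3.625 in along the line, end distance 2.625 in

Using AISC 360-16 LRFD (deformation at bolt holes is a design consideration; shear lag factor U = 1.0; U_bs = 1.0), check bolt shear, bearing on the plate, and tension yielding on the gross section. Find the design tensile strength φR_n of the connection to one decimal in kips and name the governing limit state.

62.2 kips (bearing governs)

Bolt shear: A_b = π(1.125)²/4 = 0.99402 in². φR_n = 0.75 × 68 × 0.99402 × 2 × 2 = 202.8 kips.
Bearing (0.25 in plate, F_u = 65 ksi): end bolts L_c = 2.625 − 1.25/2 = 2, R_n = min(1.2×2×0.25×65, 2.4×1.125×0.25×65) = 39 kips/bolt; interior L_c = 3.625 − 1.25 = 2.375, R_n = 43.875 kips/bolt. φR_n = 0.75 × (1×39 + 1×43.875) = 62.2 kips.
Tension yield (gross): A_g = 7.625×0.25 = 1.9063 in². φR_n = 0.90 × 50 × 1.9063 = 85.8 kips.
Governing: min(202.8, 62.2, 85.8) = 62.2 kips → bearing.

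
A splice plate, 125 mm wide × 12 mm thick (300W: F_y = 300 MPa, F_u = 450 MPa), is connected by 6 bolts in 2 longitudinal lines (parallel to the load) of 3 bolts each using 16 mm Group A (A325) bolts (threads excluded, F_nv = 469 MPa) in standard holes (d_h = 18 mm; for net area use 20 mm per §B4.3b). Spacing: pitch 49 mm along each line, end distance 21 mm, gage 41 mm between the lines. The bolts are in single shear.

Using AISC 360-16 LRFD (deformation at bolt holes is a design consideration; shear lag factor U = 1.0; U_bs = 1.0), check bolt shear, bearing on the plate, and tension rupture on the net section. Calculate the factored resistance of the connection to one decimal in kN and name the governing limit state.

344.3 kN (net-section rupture governs)

Bolt shear: A_b = π(16)²/4 = 201.06 mm². φR_n = 0.75 × 469 × 201.06 × 6 × 1 = 424.3 kN.
Bearing (12 mm plate, F_u = 450 MPa): end bolts L_c = 21 − 18/2 = 12, R_n = min(1.2×12×12×450, 2.4×16×12×450) = 77.76 kN/bolt; interior L_c = 49 − 18 = 31, R_n = 200.88 kN/bolt. φR_n = 0.75 × (2×77.76 + 4×200.88) = 719.3 kN.
Tension rupture (net): A_n = (125 − 2×20)×12 = 1020 mm² (U = 1.0, A_e = A_n). φR_n = 0.75 × 450 × 1020 = 344.3 kN.
Governing: min(424.3, 719.3, 344.3) = 344.3 kN → net-section rupture.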